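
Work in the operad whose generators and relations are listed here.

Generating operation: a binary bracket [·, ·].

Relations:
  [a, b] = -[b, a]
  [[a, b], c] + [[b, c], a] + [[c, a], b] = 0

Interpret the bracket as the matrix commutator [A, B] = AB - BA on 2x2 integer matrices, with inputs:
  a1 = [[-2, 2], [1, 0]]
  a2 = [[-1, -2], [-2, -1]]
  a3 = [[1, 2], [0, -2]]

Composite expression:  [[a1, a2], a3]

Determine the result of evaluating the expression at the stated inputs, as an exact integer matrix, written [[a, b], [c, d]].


[[8, -20], [-12, -8]]

[a1, a2] = [[-2, 4], [-4, 2]]
[[a1, a2], a3] = [[8, -20], [-12, -8]]


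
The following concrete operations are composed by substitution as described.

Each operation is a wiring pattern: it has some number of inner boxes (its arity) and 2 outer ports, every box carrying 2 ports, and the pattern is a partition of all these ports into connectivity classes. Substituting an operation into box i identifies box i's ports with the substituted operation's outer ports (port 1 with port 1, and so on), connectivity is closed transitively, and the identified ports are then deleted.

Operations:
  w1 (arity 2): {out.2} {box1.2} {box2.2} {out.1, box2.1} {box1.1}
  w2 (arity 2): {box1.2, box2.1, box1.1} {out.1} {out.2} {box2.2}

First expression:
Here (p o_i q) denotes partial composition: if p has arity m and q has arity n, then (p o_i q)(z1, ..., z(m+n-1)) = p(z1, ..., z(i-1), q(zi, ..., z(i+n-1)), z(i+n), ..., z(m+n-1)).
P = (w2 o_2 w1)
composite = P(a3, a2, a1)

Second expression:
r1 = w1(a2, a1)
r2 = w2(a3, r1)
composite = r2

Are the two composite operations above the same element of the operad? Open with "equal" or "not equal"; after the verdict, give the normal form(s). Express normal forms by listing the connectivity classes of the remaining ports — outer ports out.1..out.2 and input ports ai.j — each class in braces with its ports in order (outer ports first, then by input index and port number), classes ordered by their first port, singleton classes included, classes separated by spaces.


equal — both sides give {out.1} {out.2} {a1.1, a3.1, a3.2} {a1.2} {a2.1} {a2.2}

The first composite normalizes to {out.1} {out.2} {a1.1, a3.1, a3.2} {a1.2} {a2.1} {a2.2}
The second composite normalizes to {out.1} {out.2} {a1.1, a3.1, a3.2} {a1.2} {a2.1} {a2.2}
The forms coincide; equal.


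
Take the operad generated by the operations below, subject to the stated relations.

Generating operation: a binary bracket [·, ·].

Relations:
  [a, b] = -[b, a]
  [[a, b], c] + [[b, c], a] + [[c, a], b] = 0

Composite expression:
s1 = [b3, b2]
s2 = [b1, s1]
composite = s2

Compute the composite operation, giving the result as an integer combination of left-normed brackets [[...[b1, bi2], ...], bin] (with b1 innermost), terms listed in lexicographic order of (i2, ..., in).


-[[b1, b2], b3] + [[b1, b3], b2]

Antisymmetry and Jacobi reduce to b1-anchored left-normed brackets.
Composite bracket: [b1, [b3, b2]]
Applying ab - ba throughout gives 4 signed words (2^2 = 4).
Only words starting with b1 matter:
  from b1b2b3, sign -1: term -[[b1, b2], b3]
  from b1b3b2, sign +1: term +[[b1, b3], b2]


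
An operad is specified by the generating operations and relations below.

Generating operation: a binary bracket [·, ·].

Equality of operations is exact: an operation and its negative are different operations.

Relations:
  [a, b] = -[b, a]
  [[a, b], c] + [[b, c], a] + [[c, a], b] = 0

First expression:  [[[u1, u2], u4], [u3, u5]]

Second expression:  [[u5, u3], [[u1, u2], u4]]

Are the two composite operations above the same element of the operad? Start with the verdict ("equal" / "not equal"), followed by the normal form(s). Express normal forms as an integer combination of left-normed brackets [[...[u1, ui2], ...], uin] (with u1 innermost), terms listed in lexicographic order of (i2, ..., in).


equal — both sides give [[[[u1, u2], u4], u3], u5] - [[[[u1, u2], u4], u5], u3]

Reducing the first expression gives [[[[u1, u2], u4], u3], u5] - [[[[u1, u2], u4], u5], u3]
Reducing the second expression gives [[[[u1, u2], u4], u3], u5] - [[[[u1, u2], u4], u5], u3]
One common form — equal.


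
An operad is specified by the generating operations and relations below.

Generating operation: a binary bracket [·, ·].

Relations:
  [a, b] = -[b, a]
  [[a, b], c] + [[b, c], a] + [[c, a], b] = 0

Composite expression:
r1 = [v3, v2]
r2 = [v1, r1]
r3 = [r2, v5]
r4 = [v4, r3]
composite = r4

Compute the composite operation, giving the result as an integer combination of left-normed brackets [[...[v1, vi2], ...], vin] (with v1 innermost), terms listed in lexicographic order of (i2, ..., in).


A multilinear Lie element is pinned by v1-initial words (v1 innermost).
Composite bracket: [v4, [[v1, [v3, v2]], v5]]
Full expansion: 16 signed words from ab - ba (2^4 = 16).
Coefficients come from the v1-initial words:
  the word v1v2v3v5v4 carries sign +1 and contributes +[[[[v1, v2], v3], v5], v4]
  the word v1v3v2v5v4 carries sign -1 and contributes -[[[[v1, v3], v2], v5], v4]

[[[[v1, v2], v3], v5], v4] - [[[[v1, v3], v2], v5], v4]


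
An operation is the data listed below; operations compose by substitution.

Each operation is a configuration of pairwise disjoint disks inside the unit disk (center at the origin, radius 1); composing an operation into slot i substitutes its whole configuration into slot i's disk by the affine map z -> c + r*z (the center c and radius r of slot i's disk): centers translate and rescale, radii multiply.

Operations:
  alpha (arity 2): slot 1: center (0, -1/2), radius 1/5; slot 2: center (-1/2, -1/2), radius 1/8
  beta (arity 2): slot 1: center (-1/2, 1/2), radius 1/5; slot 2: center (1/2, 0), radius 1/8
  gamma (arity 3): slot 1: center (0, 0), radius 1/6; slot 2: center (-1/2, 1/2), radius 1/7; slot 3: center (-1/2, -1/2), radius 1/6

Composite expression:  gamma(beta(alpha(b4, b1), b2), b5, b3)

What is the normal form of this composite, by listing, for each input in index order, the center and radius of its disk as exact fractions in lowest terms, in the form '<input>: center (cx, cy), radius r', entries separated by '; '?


Nesting under gamma composes maps z -> c + r*z down each b-path.
b4: after 3 affine steps, its disk has center (-1/12, 1/15), radius 1/150
b1: after 3 affine steps, its disk has center (-1/10, 1/15), radius 1/240
b2: after 2 affine steps, its disk has center (1/12, 0), radius 1/48
b5: after 1 affine step, its disk has center (-1/2, 1/2), radius 1/7
b3: after 1 affine step, its disk has center (-1/2, -1/2), radius 1/6

b1: center (-1/10, 1/15), radius 1/240; b2: center (1/12, 0), radius 1/48; b3: center (-1/2, -1/2), radius 1/6; b4: center (-1/12, 1/15), radius 1/150; b5: center (-1/2, 1/2), radius 1/7


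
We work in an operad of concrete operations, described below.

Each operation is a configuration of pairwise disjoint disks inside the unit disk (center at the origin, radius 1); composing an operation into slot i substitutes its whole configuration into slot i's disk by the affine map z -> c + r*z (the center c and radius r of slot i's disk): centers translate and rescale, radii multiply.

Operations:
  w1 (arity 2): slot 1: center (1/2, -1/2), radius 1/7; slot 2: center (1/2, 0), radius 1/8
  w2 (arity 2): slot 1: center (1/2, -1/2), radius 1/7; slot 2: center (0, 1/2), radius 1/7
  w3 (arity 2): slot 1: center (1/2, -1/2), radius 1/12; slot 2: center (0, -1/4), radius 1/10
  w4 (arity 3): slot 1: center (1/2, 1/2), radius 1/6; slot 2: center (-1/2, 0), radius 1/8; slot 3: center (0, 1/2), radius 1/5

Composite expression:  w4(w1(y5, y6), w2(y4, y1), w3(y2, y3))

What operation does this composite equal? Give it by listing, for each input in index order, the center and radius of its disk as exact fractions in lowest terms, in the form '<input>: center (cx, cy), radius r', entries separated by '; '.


y1: center (-1/2, 1/16), radius 1/56; y2: center (1/10, 2/5), radius 1/60; y3: center (0, 9/20), radius 1/50; y4: center (-7/16, -1/16), radius 1/56; y5: center (7/12, 5/12), radius 1/42; y6: center (7/12, 1/2), radius 1/48

Below w4, radii multiply path by path; the y-disk centers shift.
input y5: composing its 2 substitution steps yields center (7/12, 5/12), radius 1/42
input y6: composing its 2 substitution steps yields center (7/12, 1/2), radius 1/48
input y4: composing its 2 substitution steps yields center (-7/16, -1/16), radius 1/56
input y1: composing its 2 substitution steps yields center (-1/2, 1/16), radius 1/56
input y2: composing its 2 substitution steps yields center (1/10, 2/5), radius 1/60
input y3: composing its 2 substitution steps yields center (0, 9/20), radius 1/50


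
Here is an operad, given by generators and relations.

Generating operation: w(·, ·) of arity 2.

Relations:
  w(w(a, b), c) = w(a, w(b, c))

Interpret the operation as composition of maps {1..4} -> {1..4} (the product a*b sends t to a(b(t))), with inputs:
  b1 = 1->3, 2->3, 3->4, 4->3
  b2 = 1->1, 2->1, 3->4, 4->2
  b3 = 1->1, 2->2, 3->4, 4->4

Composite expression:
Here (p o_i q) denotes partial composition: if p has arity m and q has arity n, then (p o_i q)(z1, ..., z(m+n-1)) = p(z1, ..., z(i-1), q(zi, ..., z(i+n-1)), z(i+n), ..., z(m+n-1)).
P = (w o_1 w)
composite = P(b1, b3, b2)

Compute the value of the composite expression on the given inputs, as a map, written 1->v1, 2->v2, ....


w(b1, b3) = 1->3, 2->3, 3->3, 4->3
w(w(b1, b3), b2) = 1->3, 2->3, 3->3, 4->3

1->3, 2->3, 3->3, 4->3


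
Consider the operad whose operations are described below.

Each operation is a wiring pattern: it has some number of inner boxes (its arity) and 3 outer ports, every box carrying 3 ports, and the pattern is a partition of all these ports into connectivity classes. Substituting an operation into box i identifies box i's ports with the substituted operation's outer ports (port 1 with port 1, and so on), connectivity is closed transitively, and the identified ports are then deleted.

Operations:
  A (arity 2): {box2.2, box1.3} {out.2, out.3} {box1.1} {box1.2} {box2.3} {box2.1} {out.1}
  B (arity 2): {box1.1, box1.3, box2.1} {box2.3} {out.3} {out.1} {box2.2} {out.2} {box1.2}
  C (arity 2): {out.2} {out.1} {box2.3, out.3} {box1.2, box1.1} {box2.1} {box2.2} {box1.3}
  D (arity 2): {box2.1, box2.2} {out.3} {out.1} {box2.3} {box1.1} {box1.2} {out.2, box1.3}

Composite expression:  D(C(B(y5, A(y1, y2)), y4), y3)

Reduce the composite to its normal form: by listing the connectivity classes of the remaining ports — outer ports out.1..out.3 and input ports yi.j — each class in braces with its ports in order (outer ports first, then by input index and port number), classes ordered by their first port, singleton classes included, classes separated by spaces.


{out.1} {out.2, y4.3} {out.3} {y1.1} {y1.2} {y1.3, y2.2} {y2.1} {y2.3} {y3.1, y3.2} {y3.3} {y4.1} {y4.2} {y5.1, y5.3} {y5.2}

Substituting into D glues patterns; closure does the rest.
A over (y1, y2) gives {out.1} {out.2, out.3} {y1.1} {y1.2} {y1.3, y2.2} {y2.1} {y2.3}, out.j being that stage's outer ports
B over (y5, y1, y2) gives {out.1} {out.2} {out.3} {y1.1} {y1.2} {y1.3, y2.2} {y2.1} {y2.3} {y5.1, y5.3} {y5.2}, out.j being that stage's outer ports
C over (y5, y1, y2, y4) gives {out.1} {out.2} {out.3, y4.3} {y1.1} {y1.2} {y1.3, y2.2} {y2.1} {y2.3} {y4.1} {y4.2} {y5.1, y5.3} {y5.2}, out.j being that stage's outer ports
D over (y5, y1, y2, y4, y3) gives {out.1} {out.2, y4.3} {out.3} {y1.1} {y1.2} {y1.3, y2.2} {y2.1} {y2.3} {y3.1, y3.2} {y3.3} {y4.1} {y4.2} {y5.1, y5.3} {y5.2}, out.j being that stage's outer ports


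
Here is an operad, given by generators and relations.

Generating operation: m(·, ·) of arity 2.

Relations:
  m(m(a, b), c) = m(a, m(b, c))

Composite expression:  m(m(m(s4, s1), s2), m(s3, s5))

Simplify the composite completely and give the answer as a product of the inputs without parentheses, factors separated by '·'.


s4 · s1 · s2 · s3 · s5


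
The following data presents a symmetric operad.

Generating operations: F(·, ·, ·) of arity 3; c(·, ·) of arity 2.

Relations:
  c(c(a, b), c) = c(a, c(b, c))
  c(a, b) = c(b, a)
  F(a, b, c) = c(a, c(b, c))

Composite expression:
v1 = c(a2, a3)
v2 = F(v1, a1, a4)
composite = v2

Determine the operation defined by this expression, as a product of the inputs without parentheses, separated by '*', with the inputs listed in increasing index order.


a1 * a2 * a3 * a4

With F associative and commutative, the a-input set is all that matters.
c(a2, a3) flattens to a2 * a3
F(c(a2, a3), a1, a4) flattens to a2 * a3 * a1 * a4
reordering the factors by index: a1 * a2 * a3 * a4


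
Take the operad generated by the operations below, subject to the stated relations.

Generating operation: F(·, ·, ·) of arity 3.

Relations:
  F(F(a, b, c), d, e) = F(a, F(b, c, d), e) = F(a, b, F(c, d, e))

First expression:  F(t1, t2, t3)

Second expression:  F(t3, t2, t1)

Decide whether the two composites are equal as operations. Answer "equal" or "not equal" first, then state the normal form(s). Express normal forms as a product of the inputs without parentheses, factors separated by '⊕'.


not equal; the first gives t1 ⊕ t2 ⊕ t3 and the second t3 ⊕ t2 ⊕ t1

The first expression, normalized: t1 ⊕ t2 ⊕ t3
The second expression, normalized: t3 ⊕ t2 ⊕ t1
Distinct normal forms: not equal.


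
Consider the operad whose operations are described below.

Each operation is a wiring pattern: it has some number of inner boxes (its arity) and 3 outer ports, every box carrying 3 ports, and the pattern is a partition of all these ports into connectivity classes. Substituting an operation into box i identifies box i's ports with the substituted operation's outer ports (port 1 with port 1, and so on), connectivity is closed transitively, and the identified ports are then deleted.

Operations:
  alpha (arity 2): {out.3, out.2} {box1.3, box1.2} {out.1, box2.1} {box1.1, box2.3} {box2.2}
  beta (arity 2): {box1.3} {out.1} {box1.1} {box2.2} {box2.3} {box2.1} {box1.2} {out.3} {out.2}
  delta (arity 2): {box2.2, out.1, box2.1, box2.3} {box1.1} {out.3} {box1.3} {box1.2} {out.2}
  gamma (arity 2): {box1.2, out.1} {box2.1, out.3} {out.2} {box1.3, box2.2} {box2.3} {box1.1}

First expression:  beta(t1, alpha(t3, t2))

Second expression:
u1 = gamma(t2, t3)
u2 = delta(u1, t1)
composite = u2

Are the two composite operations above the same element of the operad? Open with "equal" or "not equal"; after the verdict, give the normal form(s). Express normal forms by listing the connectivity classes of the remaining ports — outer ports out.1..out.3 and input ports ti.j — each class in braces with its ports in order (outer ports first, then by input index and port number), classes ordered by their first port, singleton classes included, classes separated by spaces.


not equal; the first gives {out.1} {out.2} {out.3} {t1.1} {t1.2} {t1.3} {t2.1} {t2.2} {t2.3, t3.1} {t3.2, t3.3} and the second {out.1, t1.1, t1.2, t1.3} {out.2} {out.3} {t2.1} {t2.2} {t2.3, t3.2} {t3.1} {t3.3}

In normal form, the first expression is {out.1} {out.2} {out.3} {t1.1} {t1.2} {t1.3} {t2.1} {t2.2} {t2.3, t3.1} {t3.2, t3.3}
In normal form, the second expression is {out.1, t1.1, t1.2, t1.3} {out.2} {out.3} {t2.1} {t2.2} {t2.3, t3.2} {t3.1} {t3.3}
The normal forms differ: not equal.


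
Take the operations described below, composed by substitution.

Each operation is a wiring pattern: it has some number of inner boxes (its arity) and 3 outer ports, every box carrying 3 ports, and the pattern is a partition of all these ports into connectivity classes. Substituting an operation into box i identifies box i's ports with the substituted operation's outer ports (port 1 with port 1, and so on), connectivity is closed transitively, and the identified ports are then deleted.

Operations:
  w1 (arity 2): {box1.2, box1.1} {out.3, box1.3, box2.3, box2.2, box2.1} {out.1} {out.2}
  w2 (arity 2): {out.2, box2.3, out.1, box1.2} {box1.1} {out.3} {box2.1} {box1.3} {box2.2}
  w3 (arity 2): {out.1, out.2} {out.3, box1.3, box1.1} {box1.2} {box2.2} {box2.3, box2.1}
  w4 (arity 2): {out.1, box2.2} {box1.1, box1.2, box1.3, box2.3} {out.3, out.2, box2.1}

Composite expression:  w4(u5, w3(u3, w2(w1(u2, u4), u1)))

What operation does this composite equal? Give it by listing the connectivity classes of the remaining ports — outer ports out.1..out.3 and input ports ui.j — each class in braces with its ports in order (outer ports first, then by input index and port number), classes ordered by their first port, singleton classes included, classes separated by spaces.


{out.1, out.2, out.3} {u1.1} {u1.2} {u1.3} {u2.1, u2.2} {u2.3, u4.1, u4.2, u4.3} {u3.1, u3.3, u5.1, u5.2, u5.3} {u3.2}

Connectivity passes through glued w4-boundaries; trace each wire chain.
w1 over (u2, u4) gives {out.1} {out.2} {out.3, u2.3, u4.1, u4.2, u4.3} {u2.1, u2.2}, out.j being that stage's outer ports
w2 over (u2, u4, u1) gives {out.1, out.2, u1.3} {out.3} {u1.1} {u1.2} {u2.1, u2.2} {u2.3, u4.1, u4.2, u4.3}, out.j being that stage's outer ports
w3 over (u3, u2, u4, u1) gives {out.1, out.2} {out.3, u3.1, u3.3} {u1.1} {u1.2} {u1.3} {u2.1, u2.2} {u2.3, u4.1, u4.2, u4.3} {u3.2}, out.j being that stage's outer ports
w4 over (u5, u3, u2, u4, u1) gives {out.1, out.2, out.3} {u1.1} {u1.2} {u1.3} {u2.1, u2.2} {u2.3, u4.1, u4.2, u4.3} {u3.1, u3.3, u5.1, u5.2, u5.3} {u3.2}, out.j being that stage's outer ports


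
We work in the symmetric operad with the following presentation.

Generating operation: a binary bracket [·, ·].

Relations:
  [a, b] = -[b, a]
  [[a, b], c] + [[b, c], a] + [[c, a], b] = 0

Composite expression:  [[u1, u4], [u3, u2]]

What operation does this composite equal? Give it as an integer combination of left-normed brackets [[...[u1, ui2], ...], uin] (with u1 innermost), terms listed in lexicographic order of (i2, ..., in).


In the tensor algebra, words opening u1 carry the u1-anchored form.
Composite bracket: [[u1, u4], [u3, u2]]
Applying ab - ba throughout gives 8 signed words (2^3 = 8).
Collect the words opening with u1:
  the word u1u4u2u3 carries sign -1 and contributes -[[[u1, u4], u2], u3]
  the word u1u4u3u2 carries sign +1 and contributes +[[[u1, u4], u3], u2]

-[[[u1, u4], u2], u3] + [[[u1, u4], u3], u2]


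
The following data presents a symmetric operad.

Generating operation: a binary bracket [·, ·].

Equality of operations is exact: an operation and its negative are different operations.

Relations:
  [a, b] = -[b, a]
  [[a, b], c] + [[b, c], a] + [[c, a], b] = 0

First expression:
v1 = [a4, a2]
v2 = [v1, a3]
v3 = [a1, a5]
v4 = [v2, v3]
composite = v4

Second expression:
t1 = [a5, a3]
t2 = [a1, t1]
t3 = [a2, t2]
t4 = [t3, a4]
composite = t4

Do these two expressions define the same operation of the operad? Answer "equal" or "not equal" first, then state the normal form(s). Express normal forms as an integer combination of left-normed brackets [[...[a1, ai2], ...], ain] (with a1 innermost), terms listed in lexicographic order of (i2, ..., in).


not equal — first [[[[a1, a5], a2], a4], a3] - [[[[a1, a5], a3], a2], a4] + [[[[a1, a5], a3], a4], a2] - [[[[a1, a5], a4], a2], a3], second [[[[a1, a3], a5], a2], a4] - [[[[a1, a5], a3], a2], a4]

Reducing the first expression gives [[[[a1, a5], a2], a4], a3] - [[[[a1, a5], a3], a2], a4] + [[[[a1, a5], a3], a4], a2] - [[[[a1, a5], a4], a2], a3]
Reducing the second expression gives [[[[a1, a3], a5], a2], a4] - [[[[a1, a5], a3], a2], a4]
Different reductions; not equal.


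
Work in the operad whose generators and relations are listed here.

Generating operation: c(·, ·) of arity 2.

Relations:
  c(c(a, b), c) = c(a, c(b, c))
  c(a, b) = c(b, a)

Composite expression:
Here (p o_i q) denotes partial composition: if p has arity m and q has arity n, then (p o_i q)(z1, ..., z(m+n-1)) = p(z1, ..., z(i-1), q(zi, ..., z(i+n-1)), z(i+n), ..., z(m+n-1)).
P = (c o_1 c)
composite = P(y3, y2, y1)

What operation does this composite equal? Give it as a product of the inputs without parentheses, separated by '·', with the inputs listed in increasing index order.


y1 · y2 · y3

Both nesting and order wash out for c; what remains is which y's occur.
c(y3, y2) collapses to y3 · y2
c(c(y3, y2), y1) collapses to y3 · y2 · y1
reordering the factors by index: y1 · y2 · y3


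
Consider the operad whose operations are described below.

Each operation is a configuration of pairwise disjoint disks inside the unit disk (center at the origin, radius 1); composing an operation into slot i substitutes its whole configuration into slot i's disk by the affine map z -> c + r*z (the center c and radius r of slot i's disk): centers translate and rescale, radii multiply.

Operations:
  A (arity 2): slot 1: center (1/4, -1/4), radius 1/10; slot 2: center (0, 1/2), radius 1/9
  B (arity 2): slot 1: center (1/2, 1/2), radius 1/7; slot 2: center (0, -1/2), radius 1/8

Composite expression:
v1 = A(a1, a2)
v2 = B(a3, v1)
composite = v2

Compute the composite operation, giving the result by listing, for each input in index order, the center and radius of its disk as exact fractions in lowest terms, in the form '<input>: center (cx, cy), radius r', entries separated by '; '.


Each a-disk chains the slot maps above it in B; radii multiply.
for a3, the 1-step affine chain lands on center (1/2, 1/2), radius 1/7
for a1, the 2-step affine chain lands on center (1/32, -17/32), radius 1/80
for a2, the 2-step affine chain lands on center (0, -7/16), radius 1/72

a1: center (1/32, -17/32), radius 1/80; a2: center (0, -7/16), radius 1/72; a3: center (1/2, 1/2), radius 1/7


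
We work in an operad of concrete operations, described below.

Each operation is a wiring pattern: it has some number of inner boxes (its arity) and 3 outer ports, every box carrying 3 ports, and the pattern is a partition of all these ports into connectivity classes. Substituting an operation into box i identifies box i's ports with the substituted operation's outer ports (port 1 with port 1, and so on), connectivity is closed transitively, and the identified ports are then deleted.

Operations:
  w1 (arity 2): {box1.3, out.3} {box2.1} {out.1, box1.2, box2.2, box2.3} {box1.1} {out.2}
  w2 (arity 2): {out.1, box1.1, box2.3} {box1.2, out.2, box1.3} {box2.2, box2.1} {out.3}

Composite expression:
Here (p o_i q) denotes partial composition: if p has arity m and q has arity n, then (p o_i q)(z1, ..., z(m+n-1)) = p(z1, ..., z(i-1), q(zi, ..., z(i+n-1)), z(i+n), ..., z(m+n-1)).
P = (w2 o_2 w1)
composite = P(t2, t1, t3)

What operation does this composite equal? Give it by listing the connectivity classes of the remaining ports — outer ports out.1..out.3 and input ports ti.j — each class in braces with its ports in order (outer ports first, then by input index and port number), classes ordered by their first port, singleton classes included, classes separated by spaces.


{out.1, t1.3, t2.1} {out.2, t2.2, t2.3} {out.3} {t1.1} {t1.2, t3.2, t3.3} {t3.1}

Connectivity passes through glued w2-boundaries; trace each wire chain.
composing w1 on (t1, t3), with out.j its own outer ports: {out.1, t1.2, t3.2, t3.3} {out.2} {out.3, t1.3} {t1.1} {t3.1}
composing w2 on (t2, t1, t3), with out.j its own outer ports: {out.1, t1.3, t2.1} {out.2, t2.2, t2.3} {out.3} {t1.1} {t1.2, t3.2, t3.3} {t3.1}


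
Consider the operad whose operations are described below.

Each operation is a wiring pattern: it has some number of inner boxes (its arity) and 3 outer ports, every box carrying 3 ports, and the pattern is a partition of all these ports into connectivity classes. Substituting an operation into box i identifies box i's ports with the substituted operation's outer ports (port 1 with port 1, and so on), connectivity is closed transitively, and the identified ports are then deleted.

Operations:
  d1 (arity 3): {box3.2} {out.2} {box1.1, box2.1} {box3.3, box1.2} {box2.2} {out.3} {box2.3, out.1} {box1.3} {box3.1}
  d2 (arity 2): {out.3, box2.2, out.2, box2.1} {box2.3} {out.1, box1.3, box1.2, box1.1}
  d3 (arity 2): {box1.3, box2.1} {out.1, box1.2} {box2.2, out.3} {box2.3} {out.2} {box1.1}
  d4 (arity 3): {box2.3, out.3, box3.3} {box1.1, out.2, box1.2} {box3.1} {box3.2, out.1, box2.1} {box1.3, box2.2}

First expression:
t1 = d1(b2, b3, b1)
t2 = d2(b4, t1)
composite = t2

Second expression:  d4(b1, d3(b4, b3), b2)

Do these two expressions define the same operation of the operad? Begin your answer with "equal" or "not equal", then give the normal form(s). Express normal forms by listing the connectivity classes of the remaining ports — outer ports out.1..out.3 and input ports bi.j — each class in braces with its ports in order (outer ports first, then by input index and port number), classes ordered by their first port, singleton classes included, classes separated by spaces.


In normal form, the first expression is {out.1, b4.1, b4.2, b4.3} {out.2, out.3, b3.3} {b1.1} {b1.2} {b1.3, b2.2} {b2.1, b3.1} {b2.3} {b3.2}
In normal form, the second expression is {out.1, b2.2, b4.2} {out.2, b1.1, b1.2} {out.3, b2.3, b3.2} {b1.3} {b2.1} {b3.1, b4.3} {b3.3} {b4.1}
The forms do not match — not equal.

not equal: they reduce to {out.1, b4.1, b4.2, b4.3} {out.2, out.3, b3.3} {b1.1} {b1.2} {b1.3, b2.2} {b2.1, b3.1} {b2.3} {b3.2} and {out.1, b2.2, b4.2} {out.2, b1.1, b1.2} {out.3, b2.3, b3.2} {b1.3} {b2.1} {b3.1, b4.3} {b3.3} {b4.1}


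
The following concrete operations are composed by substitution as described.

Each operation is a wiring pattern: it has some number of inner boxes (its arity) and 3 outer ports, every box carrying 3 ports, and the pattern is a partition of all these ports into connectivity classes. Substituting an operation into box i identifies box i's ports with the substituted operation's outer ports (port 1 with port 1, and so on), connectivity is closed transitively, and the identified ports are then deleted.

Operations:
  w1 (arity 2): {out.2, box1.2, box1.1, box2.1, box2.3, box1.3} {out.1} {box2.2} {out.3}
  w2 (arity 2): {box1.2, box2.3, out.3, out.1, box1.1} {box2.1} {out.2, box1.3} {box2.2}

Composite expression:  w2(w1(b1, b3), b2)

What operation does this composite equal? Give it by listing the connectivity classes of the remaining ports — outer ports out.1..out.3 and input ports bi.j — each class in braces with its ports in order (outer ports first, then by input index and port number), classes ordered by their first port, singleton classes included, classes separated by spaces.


{out.1, out.3, b1.1, b1.2, b1.3, b2.3, b3.1, b3.3} {out.2} {b2.1} {b2.2} {b3.2}

Reachability decides: close wires over w2-identified ports.
composing w1 on (b1, b3), with out.j its own outer ports: {out.1} {out.2, b1.1, b1.2, b1.3, b3.1, b3.3} {out.3} {b3.2}
composing w2 on (b1, b3, b2), with out.j its own outer ports: {out.1, out.3, b1.1, b1.2, b1.3, b2.3, b3.1, b3.3} {out.2} {b2.1} {b2.2} {b3.2}


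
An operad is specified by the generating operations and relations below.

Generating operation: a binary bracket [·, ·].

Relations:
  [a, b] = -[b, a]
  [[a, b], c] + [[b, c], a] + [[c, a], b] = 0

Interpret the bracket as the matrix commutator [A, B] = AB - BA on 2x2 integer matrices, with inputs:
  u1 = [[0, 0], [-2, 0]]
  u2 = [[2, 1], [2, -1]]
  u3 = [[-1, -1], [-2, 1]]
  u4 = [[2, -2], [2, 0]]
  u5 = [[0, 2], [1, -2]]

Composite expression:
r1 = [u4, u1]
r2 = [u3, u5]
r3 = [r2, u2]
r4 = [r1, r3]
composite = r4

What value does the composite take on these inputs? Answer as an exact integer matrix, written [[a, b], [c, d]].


[[-48, 96], [128, 48]]


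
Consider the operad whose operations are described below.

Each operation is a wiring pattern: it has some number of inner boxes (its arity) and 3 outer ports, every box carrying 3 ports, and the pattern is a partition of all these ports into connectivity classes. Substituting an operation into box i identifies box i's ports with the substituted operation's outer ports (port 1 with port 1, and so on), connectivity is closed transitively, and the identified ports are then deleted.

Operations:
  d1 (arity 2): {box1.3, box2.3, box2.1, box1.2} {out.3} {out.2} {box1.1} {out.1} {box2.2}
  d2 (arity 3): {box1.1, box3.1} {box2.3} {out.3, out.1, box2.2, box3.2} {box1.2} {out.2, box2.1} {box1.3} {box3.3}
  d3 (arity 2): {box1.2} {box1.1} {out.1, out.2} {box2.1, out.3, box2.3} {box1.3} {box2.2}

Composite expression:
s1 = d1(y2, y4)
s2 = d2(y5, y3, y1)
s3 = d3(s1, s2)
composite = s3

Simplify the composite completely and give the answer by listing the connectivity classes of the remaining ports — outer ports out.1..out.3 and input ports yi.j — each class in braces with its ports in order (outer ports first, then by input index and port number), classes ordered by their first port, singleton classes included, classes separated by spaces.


After gluing at d3, chains via deleted ports link the y-ports.
composing d1 on (y2, y4), with out.j its own outer ports: {out.1} {out.2} {out.3} {y2.1} {y2.2, y2.3, y4.1, y4.3} {y4.2}
composing d2 on (y5, y3, y1), with out.j its own outer ports: {out.1, out.3, y1.2, y3.2} {out.2, y3.1} {y1.1, y5.1} {y1.3} {y3.3} {y5.2} {y5.3}
composing d3 on (y2, y4, y5, y3, y1), with out.j its own outer ports: {out.1, out.2} {out.3, y1.2, y3.2} {y1.1, y5.1} {y1.3} {y2.1} {y2.2, y2.3, y4.1, y4.3} {y3.1} {y3.3} {y4.2} {y5.2} {y5.3}

{out.1, out.2} {out.3, y1.2, y3.2} {y1.1, y5.1} {y1.3} {y2.1} {y2.2, y2.3, y4.1, y4.3} {y3.1} {y3.3} {y4.2} {y5.2} {y5.3}


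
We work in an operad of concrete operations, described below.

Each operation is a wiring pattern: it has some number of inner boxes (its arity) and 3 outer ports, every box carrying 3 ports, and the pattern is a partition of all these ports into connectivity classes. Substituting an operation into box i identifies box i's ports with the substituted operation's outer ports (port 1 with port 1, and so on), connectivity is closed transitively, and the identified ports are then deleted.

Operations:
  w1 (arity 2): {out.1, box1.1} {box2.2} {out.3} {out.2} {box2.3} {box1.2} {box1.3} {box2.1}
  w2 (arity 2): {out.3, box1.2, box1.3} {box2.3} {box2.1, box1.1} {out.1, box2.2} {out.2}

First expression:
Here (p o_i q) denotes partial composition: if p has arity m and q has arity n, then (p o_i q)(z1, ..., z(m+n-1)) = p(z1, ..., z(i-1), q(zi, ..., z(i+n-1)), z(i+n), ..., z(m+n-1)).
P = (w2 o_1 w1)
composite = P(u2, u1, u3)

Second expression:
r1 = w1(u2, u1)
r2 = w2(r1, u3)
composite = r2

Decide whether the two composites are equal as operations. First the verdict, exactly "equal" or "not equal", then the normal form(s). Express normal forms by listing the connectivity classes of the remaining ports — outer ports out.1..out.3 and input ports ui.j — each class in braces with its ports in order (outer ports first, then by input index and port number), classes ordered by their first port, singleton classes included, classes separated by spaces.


The first expression, normalized: {out.1, u3.2} {out.2} {out.3} {u1.1} {u1.2} {u1.3} {u2.1, u3.1} {u2.2} {u2.3} {u3.3}
The second expression, normalized: {out.1, u3.2} {out.2} {out.3} {u1.1} {u1.2} {u1.3} {u2.1, u3.1} {u2.2} {u2.3} {u3.3}
One common form — equal.

equal; both compose to {out.1, u3.2} {out.2} {out.3} {u1.1} {u1.2} {u1.3} {u2.1, u3.1} {u2.2} {u2.3} {u3.3}


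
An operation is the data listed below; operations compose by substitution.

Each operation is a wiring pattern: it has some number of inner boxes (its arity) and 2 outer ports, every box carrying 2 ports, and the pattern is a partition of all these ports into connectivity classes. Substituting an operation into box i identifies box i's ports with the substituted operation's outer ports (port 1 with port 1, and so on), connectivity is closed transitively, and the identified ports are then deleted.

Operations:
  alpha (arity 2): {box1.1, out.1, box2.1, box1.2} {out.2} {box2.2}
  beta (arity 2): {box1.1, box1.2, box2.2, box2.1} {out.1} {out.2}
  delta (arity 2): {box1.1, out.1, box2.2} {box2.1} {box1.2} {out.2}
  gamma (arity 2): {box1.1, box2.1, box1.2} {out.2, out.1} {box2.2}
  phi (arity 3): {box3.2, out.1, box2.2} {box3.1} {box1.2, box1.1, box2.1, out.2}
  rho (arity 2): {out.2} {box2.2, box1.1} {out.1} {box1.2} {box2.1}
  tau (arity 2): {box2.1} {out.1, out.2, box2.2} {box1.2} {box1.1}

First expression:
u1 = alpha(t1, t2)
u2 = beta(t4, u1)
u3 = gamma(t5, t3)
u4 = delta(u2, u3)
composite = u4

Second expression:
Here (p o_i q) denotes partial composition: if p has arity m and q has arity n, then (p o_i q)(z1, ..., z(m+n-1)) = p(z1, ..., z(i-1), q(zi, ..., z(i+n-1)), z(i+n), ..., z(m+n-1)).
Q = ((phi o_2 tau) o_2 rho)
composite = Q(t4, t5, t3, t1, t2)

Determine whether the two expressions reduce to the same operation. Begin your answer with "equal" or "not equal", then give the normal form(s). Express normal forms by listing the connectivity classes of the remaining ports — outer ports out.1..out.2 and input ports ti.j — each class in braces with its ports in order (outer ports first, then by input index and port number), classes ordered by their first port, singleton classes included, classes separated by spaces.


not equal; first: {out.1} {out.2} {t1.1, t1.2, t2.1, t4.1, t4.2} {t2.2} {t3.1, t5.1, t5.2} {t3.2}; second: {out.1, out.2, t1.2, t2.2, t4.1, t4.2} {t1.1} {t2.1} {t3.1} {t3.2, t5.1} {t5.2}


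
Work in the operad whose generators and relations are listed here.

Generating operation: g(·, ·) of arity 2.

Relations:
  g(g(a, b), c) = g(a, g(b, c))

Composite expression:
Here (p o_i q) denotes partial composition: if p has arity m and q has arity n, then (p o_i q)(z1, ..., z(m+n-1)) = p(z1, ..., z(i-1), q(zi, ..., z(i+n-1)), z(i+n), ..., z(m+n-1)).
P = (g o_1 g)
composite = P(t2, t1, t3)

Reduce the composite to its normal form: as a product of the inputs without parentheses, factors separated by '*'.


t2 * t1 * t3


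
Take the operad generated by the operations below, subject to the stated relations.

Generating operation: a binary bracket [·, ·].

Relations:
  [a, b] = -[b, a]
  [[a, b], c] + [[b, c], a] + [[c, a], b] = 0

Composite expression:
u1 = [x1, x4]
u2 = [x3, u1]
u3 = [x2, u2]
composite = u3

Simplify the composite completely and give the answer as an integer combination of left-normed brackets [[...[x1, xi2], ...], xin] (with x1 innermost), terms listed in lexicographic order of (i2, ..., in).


[[[x1, x4], x3], x2]

Expand each bracket as ab - ba; the x1-initial words give the coefficients.
Composite bracket: [x2, [x3, [x1, x4]]]
Applying ab - ba throughout gives 8 signed words (2^3 = 8).
Collect the words opening with x1:
  from x1x4x3x2, sign +1: term +[[[x1, x4], x3], x2]


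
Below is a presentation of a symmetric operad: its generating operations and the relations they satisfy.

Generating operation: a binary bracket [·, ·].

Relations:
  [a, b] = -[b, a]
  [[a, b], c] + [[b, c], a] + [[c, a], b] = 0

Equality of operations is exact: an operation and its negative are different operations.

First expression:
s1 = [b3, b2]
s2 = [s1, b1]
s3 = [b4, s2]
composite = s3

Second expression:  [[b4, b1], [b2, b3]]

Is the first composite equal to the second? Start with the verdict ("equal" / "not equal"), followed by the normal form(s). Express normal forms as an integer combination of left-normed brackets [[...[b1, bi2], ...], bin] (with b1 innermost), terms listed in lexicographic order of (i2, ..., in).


Normal form of the first expression: -[[[b1, b2], b3], b4] + [[[b1, b3], b2], b4]
Normal form of the second expression: -[[[b1, b4], b2], b3] + [[[b1, b4], b3], b2]
Distinct normal forms: not equal.

not equal — first -[[[b1, b2], b3], b4] + [[[b1, b3], b2], b4], second -[[[b1, b4], b2], b3] + [[[b1, b4], b3], b2]


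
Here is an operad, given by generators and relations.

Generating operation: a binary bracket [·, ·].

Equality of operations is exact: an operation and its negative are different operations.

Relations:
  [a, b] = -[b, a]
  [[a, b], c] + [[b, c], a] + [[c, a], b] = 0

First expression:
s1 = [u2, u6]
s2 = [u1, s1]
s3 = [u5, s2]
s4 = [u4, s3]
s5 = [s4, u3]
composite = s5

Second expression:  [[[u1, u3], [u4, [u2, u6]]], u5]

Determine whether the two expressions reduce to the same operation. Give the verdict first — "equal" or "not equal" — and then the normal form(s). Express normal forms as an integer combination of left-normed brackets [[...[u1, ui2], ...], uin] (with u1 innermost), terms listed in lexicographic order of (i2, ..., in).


not equal; first: [[[[[u1, u2], u6], u5], u4], u3] - [[[[[u1, u6], u2], u5], u4], u3]; second: -[[[[[u1, u3], u2], u6], u4], u5] + [[[[[u1, u3], u4], u2], u6], u5] - [[[[[u1, u3], u4], u6], u2], u5] + [[[[[u1, u3], u6], u2], u4], u5]

The first composite normalizes to [[[[[u1, u2], u6], u5], u4], u3] - [[[[[u1, u6], u2], u5], u4], u3]
The second composite normalizes to -[[[[[u1, u3], u2], u6], u4], u5] + [[[[[u1, u3], u4], u2], u6], u5] - [[[[[u1, u3], u4], u6], u2], u5] + [[[[[u1, u3], u6], u2], u4], u5]
Distinct normal forms: not equal.


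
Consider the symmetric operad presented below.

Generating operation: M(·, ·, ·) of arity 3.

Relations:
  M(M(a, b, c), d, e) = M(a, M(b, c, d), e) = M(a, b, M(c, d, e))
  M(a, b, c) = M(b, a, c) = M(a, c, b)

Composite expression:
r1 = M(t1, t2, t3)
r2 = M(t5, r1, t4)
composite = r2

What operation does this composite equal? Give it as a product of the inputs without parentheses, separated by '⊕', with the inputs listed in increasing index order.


t1 ⊕ t2 ⊕ t3 ⊕ t4 ⊕ t5

Any arrangement under M is one operation, so sort the t-inputs.
M(t1, t2, t3) unparenthesizes to t1 ⊕ t2 ⊕ t3
M(t5, M(t1, t2, t3), t4) unparenthesizes to t5 ⊕ t1 ⊕ t2 ⊕ t3 ⊕ t4
commutativity sorts the factors: t1 ⊕ t2 ⊕ t3 ⊕ t4 ⊕ t5


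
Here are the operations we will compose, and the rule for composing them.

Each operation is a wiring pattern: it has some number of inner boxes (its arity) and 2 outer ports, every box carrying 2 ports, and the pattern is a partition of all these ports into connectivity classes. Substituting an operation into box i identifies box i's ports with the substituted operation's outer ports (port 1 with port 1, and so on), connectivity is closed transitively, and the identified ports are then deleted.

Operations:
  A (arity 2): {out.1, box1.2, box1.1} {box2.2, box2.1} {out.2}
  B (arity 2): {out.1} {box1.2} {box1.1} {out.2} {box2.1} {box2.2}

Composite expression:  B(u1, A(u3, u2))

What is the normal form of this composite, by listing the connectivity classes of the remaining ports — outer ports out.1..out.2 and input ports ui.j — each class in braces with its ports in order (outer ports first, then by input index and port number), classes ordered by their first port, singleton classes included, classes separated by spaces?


Treat the ports identified at B as solder joints: merge, then drop.
A over (u3, u2) gives {out.1, u3.1, u3.2} {out.2} {u2.1, u2.2}, out.j being that stage's outer ports
B over (u1, u3, u2) gives {out.1} {out.2} {u1.1} {u1.2} {u2.1, u2.2} {u3.1, u3.2}, out.j being that stage's outer ports

{out.1} {out.2} {u1.1} {u1.2} {u2.1, u2.2} {u3.1, u3.2}


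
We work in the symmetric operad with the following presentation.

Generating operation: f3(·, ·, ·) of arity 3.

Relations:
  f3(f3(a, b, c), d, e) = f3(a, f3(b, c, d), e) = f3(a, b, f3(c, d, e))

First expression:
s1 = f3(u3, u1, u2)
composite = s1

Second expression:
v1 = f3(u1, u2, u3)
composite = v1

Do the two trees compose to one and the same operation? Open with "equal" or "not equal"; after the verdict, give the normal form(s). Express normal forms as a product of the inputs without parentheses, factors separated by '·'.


not equal: they reduce to u3 · u1 · u2 and u1 · u2 · u3

The first expression, normalized: u3 · u1 · u2
The second expression, normalized: u1 · u2 · u3
Distinct normal forms: not equal.


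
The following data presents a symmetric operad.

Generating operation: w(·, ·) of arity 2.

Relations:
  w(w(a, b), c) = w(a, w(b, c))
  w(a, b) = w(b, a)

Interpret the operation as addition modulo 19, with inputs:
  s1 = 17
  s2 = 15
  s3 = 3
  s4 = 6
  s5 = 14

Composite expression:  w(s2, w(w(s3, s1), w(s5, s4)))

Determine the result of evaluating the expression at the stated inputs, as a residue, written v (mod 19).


17 (mod 19)

w(s3, s1) = 1
w(s5, s4) = 1
w(w(s3, s1), w(s5, s4)) = 2
w(s2, w(w(s3, s1), w(s5, s4))) = 17
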